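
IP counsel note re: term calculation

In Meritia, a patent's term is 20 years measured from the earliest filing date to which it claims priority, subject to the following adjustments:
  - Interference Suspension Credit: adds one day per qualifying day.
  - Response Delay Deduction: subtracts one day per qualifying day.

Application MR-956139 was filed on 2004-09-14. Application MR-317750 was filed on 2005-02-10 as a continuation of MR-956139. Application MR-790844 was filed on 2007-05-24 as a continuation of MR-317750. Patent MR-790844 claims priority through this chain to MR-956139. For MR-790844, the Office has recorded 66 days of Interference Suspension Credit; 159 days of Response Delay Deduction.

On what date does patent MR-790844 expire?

June 13, 2024

Earliest priority filing: 14 September 2004.
Base term: 14 September 2004 + 20 years → 14 September 2024.
Interference Suspension Credit: +66 days → 19 November 2024.
Response Delay Deduction: −159 days → 13 June 2024.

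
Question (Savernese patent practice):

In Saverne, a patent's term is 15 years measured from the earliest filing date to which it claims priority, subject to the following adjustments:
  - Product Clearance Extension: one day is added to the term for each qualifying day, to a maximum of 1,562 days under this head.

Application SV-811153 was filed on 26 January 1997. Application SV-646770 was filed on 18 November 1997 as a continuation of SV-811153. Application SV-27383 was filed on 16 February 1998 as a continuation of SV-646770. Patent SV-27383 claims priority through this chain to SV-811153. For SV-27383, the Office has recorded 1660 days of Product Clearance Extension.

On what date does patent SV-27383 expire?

May 6, 2016

Earliest priority filing: 26 January 1997.
Base term: 26 January 1997 + 15 years → 26 January 2012.
Product Clearance Extension: 1660 days claimed exceeds the 1562-day cap, so +1562 days → 6 May 2016.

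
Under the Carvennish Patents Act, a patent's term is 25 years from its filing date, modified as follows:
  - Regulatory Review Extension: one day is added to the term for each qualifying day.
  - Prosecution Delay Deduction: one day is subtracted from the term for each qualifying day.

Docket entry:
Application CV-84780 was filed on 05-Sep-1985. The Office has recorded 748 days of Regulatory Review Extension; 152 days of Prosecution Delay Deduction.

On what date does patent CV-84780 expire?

April 23, 2012

Base term: filing date + 25 years → 5 September 2010.
Regulatory Review Extension: +748 days → 22 September 2012.
Prosecution Delay Deduction: −152 days → 23 April 2012.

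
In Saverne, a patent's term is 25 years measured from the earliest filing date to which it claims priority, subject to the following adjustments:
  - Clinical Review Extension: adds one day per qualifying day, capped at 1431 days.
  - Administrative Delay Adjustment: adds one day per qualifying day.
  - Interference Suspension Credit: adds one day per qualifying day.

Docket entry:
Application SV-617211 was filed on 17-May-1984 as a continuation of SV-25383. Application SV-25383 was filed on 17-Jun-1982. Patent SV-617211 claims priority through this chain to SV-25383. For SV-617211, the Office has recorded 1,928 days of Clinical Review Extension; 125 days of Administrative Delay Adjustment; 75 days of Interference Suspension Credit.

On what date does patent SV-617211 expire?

Earliest priority filing: 17 June 1982.
Base term: 17 June 1982 + 25 years → 17 June 2007.
Clinical Review Extension: 1928 days claimed exceeds the 1431-day cap, so +1431 days → 18 May 2011.
Administrative Delay Adjustment: +125 days → 20 September 2011.
Interference Suspension Credit: +75 days → 4 December 2011.

December 4, 2011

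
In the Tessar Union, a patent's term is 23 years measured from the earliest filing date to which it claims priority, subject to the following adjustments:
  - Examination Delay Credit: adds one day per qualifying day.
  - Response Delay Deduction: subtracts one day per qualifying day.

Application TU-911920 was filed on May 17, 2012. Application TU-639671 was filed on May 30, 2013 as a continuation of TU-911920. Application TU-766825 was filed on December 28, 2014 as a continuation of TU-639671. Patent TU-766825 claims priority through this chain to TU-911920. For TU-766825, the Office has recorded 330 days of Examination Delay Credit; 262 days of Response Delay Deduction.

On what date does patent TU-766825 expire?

Earliest priority filing: 17 May 2012.
Base term: 17 May 2012 + 23 years → 17 May 2035.
Examination Delay Credit: +330 days → 11 April 2036.
Response Delay Deduction: −262 days → 24 July 2035.

July 24, 2035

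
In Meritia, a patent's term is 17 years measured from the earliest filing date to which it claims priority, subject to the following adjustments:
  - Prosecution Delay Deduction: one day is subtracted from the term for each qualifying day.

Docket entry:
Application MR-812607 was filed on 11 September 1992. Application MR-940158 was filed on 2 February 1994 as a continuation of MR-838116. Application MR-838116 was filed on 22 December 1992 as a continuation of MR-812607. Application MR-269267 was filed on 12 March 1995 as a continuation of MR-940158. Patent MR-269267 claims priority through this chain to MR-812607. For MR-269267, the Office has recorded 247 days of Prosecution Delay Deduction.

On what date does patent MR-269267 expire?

January 7, 2009

Earliest priority filing: 11 September 1992.
Base term: 11 September 1992 + 17 years → 11 September 2009.
Prosecution Delay Deduction: −247 days → 7 January 2009.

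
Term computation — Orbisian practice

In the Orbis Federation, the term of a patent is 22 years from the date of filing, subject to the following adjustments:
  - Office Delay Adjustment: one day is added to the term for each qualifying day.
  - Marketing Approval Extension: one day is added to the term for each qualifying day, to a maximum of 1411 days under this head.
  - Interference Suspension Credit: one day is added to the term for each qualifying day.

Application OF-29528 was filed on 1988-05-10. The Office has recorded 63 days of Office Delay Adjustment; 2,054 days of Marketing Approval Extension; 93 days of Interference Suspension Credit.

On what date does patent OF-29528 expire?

Base term: filing date + 22 years → 10 May 2010.
Office Delay Adjustment: +63 days → 12 July 2010.
Marketing Approval Extension: 2054 days claimed exceeds the 1411-day cap, so +1411 days → 23 May 2014.
Interference Suspension Credit: +93 days → 24 August 2014.

2014-08-24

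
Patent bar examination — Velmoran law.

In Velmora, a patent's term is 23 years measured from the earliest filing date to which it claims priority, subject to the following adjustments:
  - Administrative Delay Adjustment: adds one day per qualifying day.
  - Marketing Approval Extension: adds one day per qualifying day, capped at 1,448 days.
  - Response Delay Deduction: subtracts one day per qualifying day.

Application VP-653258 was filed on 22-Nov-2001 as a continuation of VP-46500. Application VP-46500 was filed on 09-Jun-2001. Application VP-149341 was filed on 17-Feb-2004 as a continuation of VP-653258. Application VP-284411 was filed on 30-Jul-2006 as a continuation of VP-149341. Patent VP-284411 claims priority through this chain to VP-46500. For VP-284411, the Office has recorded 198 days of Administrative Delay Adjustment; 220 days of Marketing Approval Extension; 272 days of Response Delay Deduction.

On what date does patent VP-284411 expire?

Earliest priority filing: 9 June 2001.
Base term: 9 June 2001 + 23 years → 9 June 2024.
Administrative Delay Adjustment: +198 days → 24 December 2024.
Marketing Approval Extension: 220 days (within the 1448-day cap) → +220 days → 1 August 2025.
Response Delay Deduction: −272 days → 2 November 2024.

2024-11-02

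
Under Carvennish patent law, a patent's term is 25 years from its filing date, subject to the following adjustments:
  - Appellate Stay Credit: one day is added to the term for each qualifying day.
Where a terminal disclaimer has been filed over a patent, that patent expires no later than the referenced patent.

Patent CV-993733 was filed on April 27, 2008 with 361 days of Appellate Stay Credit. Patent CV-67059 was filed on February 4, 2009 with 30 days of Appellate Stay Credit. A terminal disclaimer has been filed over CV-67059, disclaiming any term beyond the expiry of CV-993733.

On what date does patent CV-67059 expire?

2034-03-06

Natural term of CV-67059:
  Base: filing + 25 years → 4 February 2034.
  Appellate Stay Credit: +30 days → 6 March 2034.
Expiry of referenced patent CV-993733:
  Base: filing + 25 years → 27 April 2033.
  Appellate Stay Credit: +361 days → 23 April 2034.
Terminal disclaimer: CV-67059 expires on the earlier of 6 March 2034 and 23 April 2034.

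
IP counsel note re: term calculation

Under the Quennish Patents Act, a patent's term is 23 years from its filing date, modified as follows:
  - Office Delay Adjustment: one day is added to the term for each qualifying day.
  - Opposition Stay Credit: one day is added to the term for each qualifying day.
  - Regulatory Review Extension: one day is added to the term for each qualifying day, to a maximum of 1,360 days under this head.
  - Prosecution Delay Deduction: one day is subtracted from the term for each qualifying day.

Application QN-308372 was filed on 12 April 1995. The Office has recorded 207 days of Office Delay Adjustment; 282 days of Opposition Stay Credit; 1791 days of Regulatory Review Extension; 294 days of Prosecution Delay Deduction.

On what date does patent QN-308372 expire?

2022-07-15

Base term: filing date + 23 years → 12 April 2018.
Office Delay Adjustment: +207 days → 5 November 2018.
Opposition Stay Credit: +282 days → 14 August 2019.
Regulatory Review Extension: 1791 days claimed exceeds the 1360-day cap, so +1360 days → 5 May 2023.
Prosecution Delay Deduction: −294 days → 15 July 2022.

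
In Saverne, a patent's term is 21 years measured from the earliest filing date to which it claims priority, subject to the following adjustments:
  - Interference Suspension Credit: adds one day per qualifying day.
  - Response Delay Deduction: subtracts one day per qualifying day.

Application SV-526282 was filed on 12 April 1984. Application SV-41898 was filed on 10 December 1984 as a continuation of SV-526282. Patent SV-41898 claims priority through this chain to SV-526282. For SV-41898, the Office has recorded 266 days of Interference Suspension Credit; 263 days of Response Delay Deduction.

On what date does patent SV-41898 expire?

2005-04-15

Earliest priority filing: 12 April 1984.
Base term: 12 April 1984 + 21 years → 12 April 2005.
Interference Suspension Credit: +266 days → 3 January 2006.
Response Delay Deduction: −263 days → 15 April 2005.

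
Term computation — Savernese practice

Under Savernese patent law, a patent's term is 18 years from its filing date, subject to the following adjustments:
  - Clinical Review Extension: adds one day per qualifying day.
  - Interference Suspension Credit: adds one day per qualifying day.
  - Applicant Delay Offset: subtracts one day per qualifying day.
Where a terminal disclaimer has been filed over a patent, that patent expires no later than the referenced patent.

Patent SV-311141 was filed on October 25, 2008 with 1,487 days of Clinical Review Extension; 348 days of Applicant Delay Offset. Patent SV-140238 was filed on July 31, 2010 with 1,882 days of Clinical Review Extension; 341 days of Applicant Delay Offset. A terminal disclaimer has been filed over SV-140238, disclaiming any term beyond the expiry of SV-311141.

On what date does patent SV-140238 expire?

Natural term of SV-140238:
  Base: filing + 18 years → 31 July 2028.
  Clinical Review Extension: +1882 days → 25 September 2033.
  Applicant Delay Offset: −341 days → 19 October 2032.
Expiry of referenced patent SV-311141:
  Base: filing + 18 years → 25 October 2026.
  Clinical Review Extension: +1487 days → 20 November 2030.
  Applicant Delay Offset: −348 days → 7 December 2029.
Terminal disclaimer: SV-140238 expires on the earlier of 19 October 2032 and 7 December 2029.

December 7, 2029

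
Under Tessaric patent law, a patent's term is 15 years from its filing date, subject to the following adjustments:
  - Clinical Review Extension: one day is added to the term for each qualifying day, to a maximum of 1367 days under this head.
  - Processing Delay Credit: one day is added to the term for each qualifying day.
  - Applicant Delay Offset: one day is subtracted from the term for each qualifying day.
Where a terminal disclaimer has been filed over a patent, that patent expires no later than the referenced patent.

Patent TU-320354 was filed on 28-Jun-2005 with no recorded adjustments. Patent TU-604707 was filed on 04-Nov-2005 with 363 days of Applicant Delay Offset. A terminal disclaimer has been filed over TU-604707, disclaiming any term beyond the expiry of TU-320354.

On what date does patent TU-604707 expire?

Natural term of TU-604707:
  Base: filing + 15 years → 4 November 2020.
  Applicant Delay Offset: −363 days → 7 November 2019.
Expiry of referenced patent TU-320354:
  Base: filing + 15 years → 28 June 2020.
Terminal disclaimer: TU-604707 expires on the earlier of 7 November 2019 and 28 June 2020.

November 7, 2019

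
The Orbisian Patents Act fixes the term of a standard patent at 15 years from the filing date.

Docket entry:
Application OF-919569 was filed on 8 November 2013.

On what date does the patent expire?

2028-11-08

Filing date + 15 years → 8 November 2028.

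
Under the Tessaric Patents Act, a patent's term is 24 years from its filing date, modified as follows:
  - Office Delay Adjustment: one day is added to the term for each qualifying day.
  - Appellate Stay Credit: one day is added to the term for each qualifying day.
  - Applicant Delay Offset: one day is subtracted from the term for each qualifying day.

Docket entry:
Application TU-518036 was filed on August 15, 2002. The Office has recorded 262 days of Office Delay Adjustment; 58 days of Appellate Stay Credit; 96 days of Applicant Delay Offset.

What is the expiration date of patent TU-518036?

Base term: filing date + 24 years → 15 August 2026.
Office Delay Adjustment: +262 days → 4 May 2027.
Appellate Stay Credit: +58 days → 1 July 2027.
Applicant Delay Offset: −96 days → 27 March 2027.

2027-03-27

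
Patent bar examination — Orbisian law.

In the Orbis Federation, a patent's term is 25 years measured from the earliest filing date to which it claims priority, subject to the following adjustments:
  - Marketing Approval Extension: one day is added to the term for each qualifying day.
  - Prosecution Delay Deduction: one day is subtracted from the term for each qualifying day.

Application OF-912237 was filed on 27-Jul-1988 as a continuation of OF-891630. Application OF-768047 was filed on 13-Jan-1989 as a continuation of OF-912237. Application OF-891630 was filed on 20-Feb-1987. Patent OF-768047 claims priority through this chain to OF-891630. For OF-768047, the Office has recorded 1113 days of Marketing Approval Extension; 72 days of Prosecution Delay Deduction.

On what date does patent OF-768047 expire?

Earliest priority filing: 20 February 1987.
Base term: 20 February 1987 + 25 years → 20 February 2012.
Marketing Approval Extension: +1113 days → 9 March 2015.
Prosecution Delay Deduction: −72 days → 27 December 2014.

2014-12-27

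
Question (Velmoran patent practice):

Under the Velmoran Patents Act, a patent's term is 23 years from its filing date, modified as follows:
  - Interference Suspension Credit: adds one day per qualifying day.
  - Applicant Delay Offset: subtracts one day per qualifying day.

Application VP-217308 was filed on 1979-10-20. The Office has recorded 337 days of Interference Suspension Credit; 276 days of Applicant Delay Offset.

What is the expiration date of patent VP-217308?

Base term: filing date + 23 years → 20 October 2002.
Interference Suspension Credit: +337 days → 22 September 2003.
Applicant Delay Offset: −276 days → 20 December 2002.

December 20, 2002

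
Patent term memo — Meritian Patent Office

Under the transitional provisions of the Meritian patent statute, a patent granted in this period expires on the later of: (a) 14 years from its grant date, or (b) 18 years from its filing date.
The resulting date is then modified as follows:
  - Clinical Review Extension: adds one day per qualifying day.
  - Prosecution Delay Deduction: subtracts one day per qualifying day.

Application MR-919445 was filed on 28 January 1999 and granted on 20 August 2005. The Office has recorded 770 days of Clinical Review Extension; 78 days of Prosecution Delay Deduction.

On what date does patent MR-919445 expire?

(a) grant + 14 years → 20 August 2019.
(b) filing + 18 years → 28 January 2017.
Later of the two: 20 August 2019.
Clinical Review Extension: +770 days → 28 September 2021.
Prosecution Delay Deduction: −78 days → 12 July 2021.

July 12, 2021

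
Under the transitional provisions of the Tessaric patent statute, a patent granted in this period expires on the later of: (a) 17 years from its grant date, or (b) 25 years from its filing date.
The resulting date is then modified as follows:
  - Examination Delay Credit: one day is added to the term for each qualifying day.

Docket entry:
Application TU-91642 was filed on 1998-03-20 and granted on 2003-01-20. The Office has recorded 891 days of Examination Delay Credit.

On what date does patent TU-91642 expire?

2025-08-27

(a) grant + 17 years → 20 January 2020.
(b) filing + 25 years → 20 March 2023.
Later of the two: 20 March 2023.
Examination Delay Credit: +891 days → 27 August 2025.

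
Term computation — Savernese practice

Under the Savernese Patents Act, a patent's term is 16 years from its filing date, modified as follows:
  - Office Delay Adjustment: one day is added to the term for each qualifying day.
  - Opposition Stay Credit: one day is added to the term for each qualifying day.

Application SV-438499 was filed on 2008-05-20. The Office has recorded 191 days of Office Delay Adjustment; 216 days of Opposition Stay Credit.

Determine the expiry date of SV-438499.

Base term: filing date + 16 years → 20 May 2024.
Office Delay Adjustment: +191 days → 27 November 2024.
Opposition Stay Credit: +216 days → 1 July 2025.

July 1, 2025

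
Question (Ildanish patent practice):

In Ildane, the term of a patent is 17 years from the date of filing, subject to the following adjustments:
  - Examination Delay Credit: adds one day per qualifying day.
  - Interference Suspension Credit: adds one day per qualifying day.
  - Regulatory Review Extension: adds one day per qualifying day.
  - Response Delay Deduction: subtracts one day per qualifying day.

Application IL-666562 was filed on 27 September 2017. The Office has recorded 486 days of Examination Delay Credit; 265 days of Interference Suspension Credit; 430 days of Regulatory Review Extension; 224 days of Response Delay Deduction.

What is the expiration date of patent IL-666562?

Base term: filing date + 17 years → 27 September 2034.
Examination Delay Credit: +486 days → 26 January 2036.
Interference Suspension Credit: +265 days → 17 October 2036.
Regulatory Review Extension: +430 days → 21 December 2037.
Response Delay Deduction: −224 days → 11 May 2037.

2037-05-11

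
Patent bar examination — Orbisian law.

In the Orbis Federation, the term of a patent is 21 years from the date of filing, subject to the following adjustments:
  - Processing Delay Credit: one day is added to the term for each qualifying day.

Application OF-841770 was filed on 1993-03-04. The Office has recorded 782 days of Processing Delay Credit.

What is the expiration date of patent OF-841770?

Base term: filing date + 21 years → 4 March 2014.
Processing Delay Credit: +782 days → 24 April 2016.

April 24, 2016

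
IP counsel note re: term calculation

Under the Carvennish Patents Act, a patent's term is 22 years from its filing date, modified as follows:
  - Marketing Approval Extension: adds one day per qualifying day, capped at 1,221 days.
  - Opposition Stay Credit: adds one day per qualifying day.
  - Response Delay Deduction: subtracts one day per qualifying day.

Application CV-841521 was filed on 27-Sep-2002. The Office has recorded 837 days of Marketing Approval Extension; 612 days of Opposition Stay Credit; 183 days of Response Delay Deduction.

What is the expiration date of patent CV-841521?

Base term: filing date + 22 years → 27 September 2024.
Marketing Approval Extension: 837 days (within the 1221-day cap) → +837 days → 12 January 2027.
Opposition Stay Credit: +612 days → 15 September 2028.
Response Delay Deduction: −183 days → 16 March 2028.

2028-03-16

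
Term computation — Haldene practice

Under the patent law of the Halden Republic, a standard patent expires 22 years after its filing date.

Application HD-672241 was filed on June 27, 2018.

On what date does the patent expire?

Filing date + 22 years → 27 June 2040.

2040-06-27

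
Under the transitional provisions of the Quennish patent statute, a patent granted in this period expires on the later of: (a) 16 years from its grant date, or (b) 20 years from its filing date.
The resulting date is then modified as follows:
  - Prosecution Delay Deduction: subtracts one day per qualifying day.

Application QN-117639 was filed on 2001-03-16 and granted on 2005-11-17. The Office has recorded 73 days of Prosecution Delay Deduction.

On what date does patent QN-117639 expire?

2021-09-05

(a) grant + 16 years → 17 November 2021.
(b) filing + 20 years → 16 March 2021.
Later of the two: 17 November 2021.
Prosecution Delay Deduction: −73 days → 5 September 2021.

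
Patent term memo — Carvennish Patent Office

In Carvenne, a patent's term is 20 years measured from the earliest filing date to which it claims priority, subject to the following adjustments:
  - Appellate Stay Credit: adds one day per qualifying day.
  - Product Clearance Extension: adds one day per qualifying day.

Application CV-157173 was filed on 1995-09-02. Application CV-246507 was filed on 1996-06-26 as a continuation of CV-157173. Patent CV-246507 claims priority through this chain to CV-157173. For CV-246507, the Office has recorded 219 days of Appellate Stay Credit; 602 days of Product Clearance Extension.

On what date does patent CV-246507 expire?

Earliest priority filing: 2 September 1995.
Base term: 2 September 1995 + 20 years → 2 September 2015.
Appellate Stay Credit: +219 days → 8 April 2016.
Product Clearance Extension: +602 days → 1 December 2017.

December 1, 2017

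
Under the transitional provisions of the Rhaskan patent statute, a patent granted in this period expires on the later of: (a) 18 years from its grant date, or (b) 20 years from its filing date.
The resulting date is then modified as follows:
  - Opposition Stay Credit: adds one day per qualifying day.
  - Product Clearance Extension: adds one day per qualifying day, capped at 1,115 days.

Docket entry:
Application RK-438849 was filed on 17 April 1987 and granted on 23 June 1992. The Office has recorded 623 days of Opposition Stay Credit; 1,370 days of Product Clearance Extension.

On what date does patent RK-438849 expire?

2015-03-27

(a) grant + 18 years → 23 June 2010.
(b) filing + 20 years → 17 April 2007.
Later of the two: 23 June 2010.
Opposition Stay Credit: +623 days → 7 March 2012.
Product Clearance Extension: 1370 days claimed exceeds the 1115-day cap, so +1115 days → 27 March 2015.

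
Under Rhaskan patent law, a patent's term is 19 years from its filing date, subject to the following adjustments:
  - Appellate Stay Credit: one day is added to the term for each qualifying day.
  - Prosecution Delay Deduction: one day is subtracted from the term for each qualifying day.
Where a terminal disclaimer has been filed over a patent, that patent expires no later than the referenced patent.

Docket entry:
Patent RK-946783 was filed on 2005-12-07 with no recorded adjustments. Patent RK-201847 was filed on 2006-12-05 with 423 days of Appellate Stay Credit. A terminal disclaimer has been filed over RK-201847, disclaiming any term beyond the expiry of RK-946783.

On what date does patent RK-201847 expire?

Natural term of RK-201847:
  Base: filing + 19 years → 5 December 2025.
  Appellate Stay Credit: +423 days → 1 February 2027.
Expiry of referenced patent RK-946783:
  Base: filing + 19 years → 7 December 2024.
Terminal disclaimer: RK-201847 expires on the earlier of 1 February 2027 and 7 December 2024.

December 7, 2024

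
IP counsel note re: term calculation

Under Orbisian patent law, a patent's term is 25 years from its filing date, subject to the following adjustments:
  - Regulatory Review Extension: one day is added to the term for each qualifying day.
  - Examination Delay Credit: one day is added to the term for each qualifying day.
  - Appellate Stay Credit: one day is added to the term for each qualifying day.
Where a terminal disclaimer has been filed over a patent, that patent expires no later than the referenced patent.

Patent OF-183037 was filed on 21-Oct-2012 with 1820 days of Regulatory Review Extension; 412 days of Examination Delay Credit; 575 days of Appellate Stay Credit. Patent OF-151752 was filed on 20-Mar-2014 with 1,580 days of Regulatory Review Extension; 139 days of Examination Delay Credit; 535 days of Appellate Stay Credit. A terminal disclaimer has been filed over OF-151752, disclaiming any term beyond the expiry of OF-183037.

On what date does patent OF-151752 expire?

May 21, 2045

Natural term of OF-151752:
  Base: filing + 25 years → 20 March 2039.
  Regulatory Review Extension: +1580 days → 17 July 2043.
  Examination Delay Credit: +139 days → 3 December 2043.
  Appellate Stay Credit: +535 days → 21 May 2045.
Expiry of referenced patent OF-183037:
  Base: filing + 25 years → 21 October 2037.
  Regulatory Review Extension: +1820 days → 15 October 2042.
  Examination Delay Credit: +412 days → 1 December 2043.
  Appellate Stay Credit: +575 days → 28 June 2045.
Terminal disclaimer: OF-151752 expires on the earlier of 21 May 2045 and 28 June 2045.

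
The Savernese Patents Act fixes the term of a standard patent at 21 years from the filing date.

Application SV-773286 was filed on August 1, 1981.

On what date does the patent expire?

Filing date + 21 years → 1 August 2002.

August 1, 2002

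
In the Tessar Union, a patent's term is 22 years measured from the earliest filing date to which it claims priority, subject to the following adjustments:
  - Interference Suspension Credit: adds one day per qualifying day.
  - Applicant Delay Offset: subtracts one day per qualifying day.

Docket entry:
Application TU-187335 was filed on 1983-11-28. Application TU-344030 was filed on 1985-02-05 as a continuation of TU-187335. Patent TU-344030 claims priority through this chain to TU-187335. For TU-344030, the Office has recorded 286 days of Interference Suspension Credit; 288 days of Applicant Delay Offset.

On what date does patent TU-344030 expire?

Earliest priority filing: 28 November 1983.
Base term: 28 November 1983 + 22 years → 28 November 2005.
Interference Suspension Credit: +286 days → 10 September 2006.
Applicant Delay Offset: −288 days → 26 November 2005.

2005-11-26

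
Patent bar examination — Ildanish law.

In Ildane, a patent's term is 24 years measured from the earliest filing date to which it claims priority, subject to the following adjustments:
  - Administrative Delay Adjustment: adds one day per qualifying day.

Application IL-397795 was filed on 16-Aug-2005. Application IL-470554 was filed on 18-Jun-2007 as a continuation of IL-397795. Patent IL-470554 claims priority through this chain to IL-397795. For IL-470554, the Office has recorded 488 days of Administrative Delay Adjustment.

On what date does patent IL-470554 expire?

Earliest priority filing: 16 August 2005.
Base term: 16 August 2005 + 24 years → 16 August 2029.
Administrative Delay Adjustment: +488 days → 17 December 2030.

2030-12-17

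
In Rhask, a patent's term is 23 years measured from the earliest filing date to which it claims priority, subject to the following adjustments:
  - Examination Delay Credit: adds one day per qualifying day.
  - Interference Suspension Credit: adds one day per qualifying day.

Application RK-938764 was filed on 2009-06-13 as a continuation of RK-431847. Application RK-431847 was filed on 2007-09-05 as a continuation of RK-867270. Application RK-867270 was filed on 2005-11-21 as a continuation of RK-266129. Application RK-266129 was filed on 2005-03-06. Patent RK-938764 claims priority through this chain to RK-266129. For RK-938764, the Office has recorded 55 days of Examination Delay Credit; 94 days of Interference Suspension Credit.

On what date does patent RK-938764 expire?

August 2, 2028

Earliest priority filing: 6 March 2005.
Base term: 6 March 2005 + 23 years → 6 March 2028.
Examination Delay Credit: +55 days → 30 April 2028.
Interference Suspension Credit: +94 days → 2 August 2028.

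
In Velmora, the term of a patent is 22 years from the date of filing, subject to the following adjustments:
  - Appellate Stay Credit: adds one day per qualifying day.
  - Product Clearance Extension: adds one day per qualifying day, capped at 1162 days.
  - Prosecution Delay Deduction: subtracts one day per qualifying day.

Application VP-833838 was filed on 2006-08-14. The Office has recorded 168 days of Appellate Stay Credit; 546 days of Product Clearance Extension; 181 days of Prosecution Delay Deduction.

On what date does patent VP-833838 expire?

Base term: filing date + 22 years → 14 August 2028.
Appellate Stay Credit: +168 days → 29 January 2029.
Product Clearance Extension: 546 days (within the 1162-day cap) → +546 days → 29 July 2030.
Prosecution Delay Deduction: −181 days → 29 January 2030.

January 29, 2030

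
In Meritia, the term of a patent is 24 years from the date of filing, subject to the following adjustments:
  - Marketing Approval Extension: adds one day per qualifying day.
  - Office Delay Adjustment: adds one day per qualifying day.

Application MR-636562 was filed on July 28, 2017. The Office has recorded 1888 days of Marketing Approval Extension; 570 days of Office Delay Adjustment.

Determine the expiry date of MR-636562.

Base term: filing date + 24 years → 28 July 2041.
Marketing Approval Extension: +1888 days → 28 September 2046.
Office Delay Adjustment: +570 days → 20 April 2048.

2048-04-20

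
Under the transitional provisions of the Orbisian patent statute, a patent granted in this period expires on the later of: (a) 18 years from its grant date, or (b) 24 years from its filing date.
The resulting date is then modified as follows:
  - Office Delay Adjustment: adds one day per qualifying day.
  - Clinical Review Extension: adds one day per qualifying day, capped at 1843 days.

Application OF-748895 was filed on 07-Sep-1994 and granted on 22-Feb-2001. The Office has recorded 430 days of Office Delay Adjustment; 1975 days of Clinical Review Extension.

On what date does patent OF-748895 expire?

2025-05-14

(a) grant + 18 years → 22 February 2019.
(b) filing + 24 years → 7 September 2018.
Later of the two: 22 February 2019.
Office Delay Adjustment: +430 days → 27 April 2020.
Clinical Review Extension: 1975 days claimed exceeds the 1843-day cap, so +1843 days → 14 May 2025.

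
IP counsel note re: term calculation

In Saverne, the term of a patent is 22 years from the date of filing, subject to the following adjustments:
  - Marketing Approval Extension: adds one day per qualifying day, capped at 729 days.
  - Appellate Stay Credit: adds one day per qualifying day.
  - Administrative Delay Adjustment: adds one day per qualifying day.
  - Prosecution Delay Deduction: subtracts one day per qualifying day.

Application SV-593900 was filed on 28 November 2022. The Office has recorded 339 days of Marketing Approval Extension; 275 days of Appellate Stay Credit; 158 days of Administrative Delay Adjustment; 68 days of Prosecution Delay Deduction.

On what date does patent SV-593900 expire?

Base term: filing date + 22 years → 28 November 2044.
Marketing Approval Extension: 339 days (within the 729-day cap) → +339 days → 2 November 2045.
Appellate Stay Credit: +275 days → 4 August 2046.
Administrative Delay Adjustment: +158 days → 9 January 2047.
Prosecution Delay Deduction: −68 days → 2 November 2046.

November 2, 2046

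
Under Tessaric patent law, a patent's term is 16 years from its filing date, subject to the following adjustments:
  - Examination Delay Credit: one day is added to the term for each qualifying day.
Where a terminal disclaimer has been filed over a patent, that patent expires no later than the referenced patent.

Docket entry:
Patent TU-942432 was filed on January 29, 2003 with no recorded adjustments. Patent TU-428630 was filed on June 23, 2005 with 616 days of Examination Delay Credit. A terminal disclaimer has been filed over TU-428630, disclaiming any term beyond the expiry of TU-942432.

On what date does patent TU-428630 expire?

2019-01-29

Natural term of TU-428630:
  Base: filing + 16 years → 23 June 2021.
  Examination Delay Credit: +616 days → 1 March 2023.
Expiry of referenced patent TU-942432:
  Base: filing + 16 years → 29 January 2019.
Terminal disclaimer: TU-428630 expires on the earlier of 1 March 2023 and 29 January 2019.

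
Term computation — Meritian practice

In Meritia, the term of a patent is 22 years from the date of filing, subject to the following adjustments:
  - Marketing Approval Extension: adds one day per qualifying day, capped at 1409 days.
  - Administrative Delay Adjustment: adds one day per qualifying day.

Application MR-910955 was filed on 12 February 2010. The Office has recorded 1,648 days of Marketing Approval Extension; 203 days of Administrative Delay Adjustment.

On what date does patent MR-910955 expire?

2036-07-12

Base term: filing date + 22 years → 12 February 2032.
Marketing Approval Extension: 1648 days claimed exceeds the 1409-day cap, so +1409 days → 22 December 2035.
Administrative Delay Adjustment: +203 days → 12 July 2036.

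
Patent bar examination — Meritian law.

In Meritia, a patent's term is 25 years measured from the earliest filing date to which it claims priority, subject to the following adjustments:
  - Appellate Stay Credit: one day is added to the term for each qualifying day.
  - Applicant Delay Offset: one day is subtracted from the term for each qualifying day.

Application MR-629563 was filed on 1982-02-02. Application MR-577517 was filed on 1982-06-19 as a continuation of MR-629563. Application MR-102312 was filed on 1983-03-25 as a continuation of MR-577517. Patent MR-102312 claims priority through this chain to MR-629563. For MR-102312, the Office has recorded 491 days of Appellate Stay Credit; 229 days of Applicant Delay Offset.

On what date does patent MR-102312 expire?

Earliest priority filing: 2 February 1982.
Base term: 2 February 1982 + 25 years → 2 February 2007.
Appellate Stay Credit: +491 days → 7 June 2008.
Applicant Delay Offset: −229 days → 22 October 2007.

2007-10-22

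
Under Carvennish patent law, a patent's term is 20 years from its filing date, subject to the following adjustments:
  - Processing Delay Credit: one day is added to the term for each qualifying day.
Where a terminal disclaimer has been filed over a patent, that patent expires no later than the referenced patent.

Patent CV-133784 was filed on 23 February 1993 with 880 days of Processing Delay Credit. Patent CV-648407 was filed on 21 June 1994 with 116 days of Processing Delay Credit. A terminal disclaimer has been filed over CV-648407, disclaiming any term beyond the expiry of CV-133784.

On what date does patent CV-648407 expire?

2014-10-15

Natural term of CV-648407:
  Base: filing + 20 years → 21 June 2014.
  Processing Delay Credit: +116 days → 15 October 2014.
Expiry of referenced patent CV-133784:
  Base: filing + 20 years → 23 February 2013.
  Processing Delay Credit: +880 days → 23 July 2015.
Terminal disclaimer: CV-648407 expires on the earlier of 15 October 2014 and 23 July 2015.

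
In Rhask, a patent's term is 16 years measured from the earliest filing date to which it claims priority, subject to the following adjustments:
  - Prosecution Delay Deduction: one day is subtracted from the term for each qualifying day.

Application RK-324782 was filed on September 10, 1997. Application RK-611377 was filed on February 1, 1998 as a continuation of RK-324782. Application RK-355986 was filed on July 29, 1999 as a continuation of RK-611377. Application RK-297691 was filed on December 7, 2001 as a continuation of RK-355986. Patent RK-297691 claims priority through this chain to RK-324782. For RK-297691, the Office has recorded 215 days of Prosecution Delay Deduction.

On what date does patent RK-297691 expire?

2013-02-07

Earliest priority filing: 10 September 1997.
Base term: 10 September 1997 + 16 years → 10 September 2013.
Prosecution Delay Deduction: −215 days → 7 February 2013.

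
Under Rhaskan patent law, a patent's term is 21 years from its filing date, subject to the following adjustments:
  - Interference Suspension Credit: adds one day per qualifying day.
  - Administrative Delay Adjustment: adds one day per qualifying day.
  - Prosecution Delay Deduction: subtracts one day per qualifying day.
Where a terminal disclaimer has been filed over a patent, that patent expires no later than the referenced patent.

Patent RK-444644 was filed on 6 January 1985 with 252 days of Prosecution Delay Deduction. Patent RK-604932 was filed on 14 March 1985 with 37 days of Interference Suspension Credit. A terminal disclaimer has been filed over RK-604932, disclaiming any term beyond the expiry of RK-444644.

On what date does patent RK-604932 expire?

Natural term of RK-604932:
  Base: filing + 21 years → 14 March 2006.
  Interference Suspension Credit: +37 days → 20 April 2006.
Expiry of referenced patent RK-444644:
  Base: filing + 21 years → 6 January 2006.
  Prosecution Delay Deduction: −252 days → 29 April 2005.
Terminal disclaimer: RK-604932 expires on the earlier of 20 April 2006 and 29 April 2005.

2005-04-29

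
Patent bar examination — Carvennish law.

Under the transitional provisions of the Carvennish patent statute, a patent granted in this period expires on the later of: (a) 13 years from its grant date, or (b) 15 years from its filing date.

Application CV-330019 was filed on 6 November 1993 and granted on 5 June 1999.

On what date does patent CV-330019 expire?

(a) grant + 13 years → 5 June 2012.
(b) filing + 15 years → 6 November 2008.
Later of the two: 5 June 2012.

2012-06-05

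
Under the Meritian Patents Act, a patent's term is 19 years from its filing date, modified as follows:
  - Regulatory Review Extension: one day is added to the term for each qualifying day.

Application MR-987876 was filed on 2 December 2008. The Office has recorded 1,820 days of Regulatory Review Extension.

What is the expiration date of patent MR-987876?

2032-11-25

Base term: filing date + 19 years → 2 December 2027.
Regulatory Review Extension: +1820 days → 25 November 2032.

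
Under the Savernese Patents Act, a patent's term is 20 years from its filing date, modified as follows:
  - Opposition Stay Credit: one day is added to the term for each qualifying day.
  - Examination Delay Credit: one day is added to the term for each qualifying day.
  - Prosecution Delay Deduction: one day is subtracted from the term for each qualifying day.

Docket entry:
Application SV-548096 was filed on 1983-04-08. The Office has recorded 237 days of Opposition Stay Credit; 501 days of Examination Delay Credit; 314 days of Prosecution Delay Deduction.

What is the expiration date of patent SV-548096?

Base term: filing date + 20 years → 8 April 2003.
Opposition Stay Credit: +237 days → 1 December 2003.
Examination Delay Credit: +501 days → 15 April 2005.
Prosecution Delay Deduction: −314 days → 5 June 2004.

2004-06-05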